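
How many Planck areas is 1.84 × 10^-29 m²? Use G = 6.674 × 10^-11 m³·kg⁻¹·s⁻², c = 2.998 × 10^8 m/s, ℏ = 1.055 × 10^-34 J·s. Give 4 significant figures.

Planck area: A_P = ℏG/c³ = 2.613 × 10^-70 m².
1.84 × 10^-29 / 2.613 × 10^-70 = 7.042 × 10^40

7.042 × 10^40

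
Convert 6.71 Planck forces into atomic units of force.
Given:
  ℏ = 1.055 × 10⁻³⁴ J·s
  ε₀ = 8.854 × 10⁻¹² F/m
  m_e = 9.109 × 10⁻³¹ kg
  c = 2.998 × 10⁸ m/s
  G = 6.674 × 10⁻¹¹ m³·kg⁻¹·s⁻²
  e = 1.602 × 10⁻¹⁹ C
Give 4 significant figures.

9.881 × 10⁵¹

Planck force: F_P = c⁴/G = 1.210 × 10⁴⁴ N
atomic unit of force: F_au = E_h/a₀ = m_e²e⁶/((4πε₀)³ℏ⁴) = 8.220 × 10⁻⁸ N
6.71 × 1.210 × 10⁴⁴ / 8.220 × 10⁻⁸ = 9.881 × 10⁵¹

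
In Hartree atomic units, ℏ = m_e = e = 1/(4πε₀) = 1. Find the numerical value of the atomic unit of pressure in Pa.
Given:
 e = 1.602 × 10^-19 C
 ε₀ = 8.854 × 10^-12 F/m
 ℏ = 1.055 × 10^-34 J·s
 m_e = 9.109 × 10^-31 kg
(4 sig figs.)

2.929 × 10^13 Pa

From ℏ = m_e = e = 1/(4πε₀) = 1 the pressure scale is P_au = E_h/a₀³ = m_e⁴e¹⁰/((4πε₀)⁵ℏ⁸).
E_h = 4.354 × 10^-18 J
a₀ = 5.297 × 10^-11 m
E_h/a₀³ = 2.929 × 10^13 Pa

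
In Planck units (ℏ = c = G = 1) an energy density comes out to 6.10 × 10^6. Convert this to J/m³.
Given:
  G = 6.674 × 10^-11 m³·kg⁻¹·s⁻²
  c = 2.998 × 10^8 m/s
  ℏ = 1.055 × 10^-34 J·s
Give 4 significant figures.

2.826 × 10^120 J/m³

One Planck energy density: u_P = c⁷/(ℏG²) = 4.632 × 10^113 J/m³.
6.10 × 10^6 × 4.632 × 10^113 J/m³ = 2.826 × 10^120 J/m³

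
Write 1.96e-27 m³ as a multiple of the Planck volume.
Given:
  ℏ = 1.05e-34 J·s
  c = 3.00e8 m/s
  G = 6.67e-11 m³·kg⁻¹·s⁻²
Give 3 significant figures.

4.69e77

Planck volume: V_P = (ℏG/c³)^(3/2) = 4.18e-105 m³.
1.96e-27 / 4.18e-105 = 4.69e77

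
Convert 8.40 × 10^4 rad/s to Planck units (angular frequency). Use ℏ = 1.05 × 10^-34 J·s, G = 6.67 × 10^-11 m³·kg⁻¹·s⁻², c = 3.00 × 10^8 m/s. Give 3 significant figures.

Planck angular frequency: ω_P = √(c⁵/(ℏG)) = 1.86 × 10^43 rad/s.
8.40 × 10^4 / 1.86 × 10^43 = 4.51 × 10^-39

4.51 × 10^-39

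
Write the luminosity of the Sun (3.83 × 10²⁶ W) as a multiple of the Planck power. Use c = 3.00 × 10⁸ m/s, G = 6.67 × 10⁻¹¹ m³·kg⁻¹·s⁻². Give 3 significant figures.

1.05 × 10⁻²⁶

Planck power: P_P = c⁵/G = 3.64 × 10⁵² W.
3.83 × 10²⁶ / 3.64 × 10⁵² = 1.05 × 10⁻²⁶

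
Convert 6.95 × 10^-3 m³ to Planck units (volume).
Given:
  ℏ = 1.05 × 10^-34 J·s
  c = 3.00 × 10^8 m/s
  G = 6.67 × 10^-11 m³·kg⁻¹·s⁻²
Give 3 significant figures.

Planck volume: V_P = (ℏG/c³)^(3/2) = 4.18 × 10^-105 m³.
6.95 × 10^-3 / 4.18 × 10^-105 = 1.66 × 10^102

1.66 × 10^102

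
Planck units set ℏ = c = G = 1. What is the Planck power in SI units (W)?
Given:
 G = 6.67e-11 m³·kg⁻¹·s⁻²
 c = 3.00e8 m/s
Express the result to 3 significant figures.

3.64e52 W

Dimensional analysis gives P_P = c⁵/G.
  = 2.43e42 / 6.67e-11
  = 3.64e52 W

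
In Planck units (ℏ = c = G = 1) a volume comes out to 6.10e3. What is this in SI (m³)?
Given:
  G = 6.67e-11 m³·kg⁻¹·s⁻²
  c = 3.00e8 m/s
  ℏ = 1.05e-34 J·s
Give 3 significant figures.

2.55e-101 m³

One Planck volume: V_P = (ℏG/c³)^(3/2) = 4.18e-105 m³.
6.10e3 × 4.18e-105 m³ = 2.55e-101 m³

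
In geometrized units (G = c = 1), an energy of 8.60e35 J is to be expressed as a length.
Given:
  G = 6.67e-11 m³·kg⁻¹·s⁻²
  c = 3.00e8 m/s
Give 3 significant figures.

Energy → length via G/c⁴.
8.60e35 J × (G/c⁴) = 7.08e-9 m

7.08e-9 m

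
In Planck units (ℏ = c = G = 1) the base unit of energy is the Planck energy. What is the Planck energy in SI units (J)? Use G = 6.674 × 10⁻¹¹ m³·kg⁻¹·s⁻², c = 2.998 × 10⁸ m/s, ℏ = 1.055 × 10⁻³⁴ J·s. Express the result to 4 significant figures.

1.957 × 10⁹ J

E_P = √(ℏc⁵/G)
  = √(3.828 × 10¹⁸)
  = 1.957 × 10⁹ J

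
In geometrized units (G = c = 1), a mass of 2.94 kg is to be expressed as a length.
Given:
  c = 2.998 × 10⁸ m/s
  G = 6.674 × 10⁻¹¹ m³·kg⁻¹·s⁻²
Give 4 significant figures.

In G = c = 1 units mass has dimensions of length; the conversion factor is G/c².
2.94 kg × (G/c²) = 2.183 × 10⁻²⁷ m

2.183 × 10⁻²⁷ m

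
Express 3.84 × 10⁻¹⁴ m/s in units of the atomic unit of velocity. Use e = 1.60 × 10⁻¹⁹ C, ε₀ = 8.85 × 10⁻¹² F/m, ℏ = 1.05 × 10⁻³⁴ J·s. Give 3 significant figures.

1.75 × 10⁻²⁰

atomic unit of velocity: v_au = e²/(4πε₀ℏ) = 2.19 × 10⁶ m/s.
3.84 × 10⁻¹⁴ / 2.19 × 10⁶ = 1.75 × 10⁻²⁰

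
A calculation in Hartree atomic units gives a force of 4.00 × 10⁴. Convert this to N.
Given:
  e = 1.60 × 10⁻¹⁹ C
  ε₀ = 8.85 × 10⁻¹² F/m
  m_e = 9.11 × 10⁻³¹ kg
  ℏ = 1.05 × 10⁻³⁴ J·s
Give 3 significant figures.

One atomic unit of force: F_au = E_h/a₀ = m_e²e⁶/((4πε₀)³ℏ⁴) = 8.33 × 10⁻⁸ N.
4.00 × 10⁴ × 8.33 × 10⁻⁸ N = 3.33 × 10⁻³ N

3.33 × 10⁻³ N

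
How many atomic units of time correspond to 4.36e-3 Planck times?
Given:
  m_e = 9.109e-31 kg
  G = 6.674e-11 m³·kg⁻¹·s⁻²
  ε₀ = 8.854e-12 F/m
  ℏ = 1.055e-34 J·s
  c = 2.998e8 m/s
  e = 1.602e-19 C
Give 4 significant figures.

Planck time: t_P = √(ℏG/c⁵) = 5.392e-44 s
atomic unit of time: τ_au = (4πε₀)²ℏ³/(m_e e⁴) = 2.423e-17 s
4.36e-3 × 5.392e-44 / 2.423e-17 = 9.703e-30

9.703e-30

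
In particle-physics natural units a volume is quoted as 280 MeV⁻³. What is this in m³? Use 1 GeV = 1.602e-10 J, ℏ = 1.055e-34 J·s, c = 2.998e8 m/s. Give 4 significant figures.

2.155e-36 m³

Volume is [L]³ = [E]⁻³·(ℏc)³.
1 GeV⁻³ → (ℏc)³ × (1 GeV in J)⁻³ = 7.696e-48 m³.
Convert the energy scale: 280 MeV⁻³ = 2.80e11 GeV⁻³.
Result: 2.80e11 × 7.696e-48 = 2.155e-36 m³.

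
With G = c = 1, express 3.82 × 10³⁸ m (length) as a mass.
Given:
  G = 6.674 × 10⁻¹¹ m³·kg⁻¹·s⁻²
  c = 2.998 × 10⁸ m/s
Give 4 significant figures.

5.144 × 10⁶⁵ kg

Length → mass via c²/G.
3.82 × 10³⁸ m × (c²/G) = 5.144 × 10⁶⁵ kg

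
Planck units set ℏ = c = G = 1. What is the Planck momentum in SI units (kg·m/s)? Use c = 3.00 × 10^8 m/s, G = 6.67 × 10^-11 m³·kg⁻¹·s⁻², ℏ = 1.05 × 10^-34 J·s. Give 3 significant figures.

6.52 kg·m/s

The unique combination of the constants set to 1 with dimensions of momentum is p_P = √(ℏc³/G).
  = √(42.5)
  = 6.52 kg·m/s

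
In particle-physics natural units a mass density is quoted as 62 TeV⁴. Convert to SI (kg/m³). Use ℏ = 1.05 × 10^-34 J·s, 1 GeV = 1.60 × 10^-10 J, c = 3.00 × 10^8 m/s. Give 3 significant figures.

Mass density is [E]/(c²[L]³) = [E]⁴/(ℏ³c⁵).
1 GeV⁴ → 1/(ℏ³c⁵) × (1 GeV in J)⁴ = 2.33 × 10^20 kg/m³.
Convert the energy scale: 62 TeV⁴ = 6.20 × 10^13 GeV⁴.
Result: 6.20 × 10^13 × 2.33 × 10^20 = 1.44 × 10^34 kg/m³.

1.44 × 10^34 kg/m³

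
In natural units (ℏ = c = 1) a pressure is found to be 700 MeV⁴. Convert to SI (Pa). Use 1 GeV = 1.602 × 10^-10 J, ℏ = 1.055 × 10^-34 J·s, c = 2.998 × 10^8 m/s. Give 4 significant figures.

Pressure is [E]/[L]³ = [E]⁴/(ℏc)³.
1 GeV⁴ → 1/(ℏc)³ × (1 GeV in J)⁴ = 2.082 × 10^37 Pa.
Convert the energy scale: 700 MeV⁴ = 7.00 × 10^-10 GeV⁴.
Result: 7.00 × 10^-10 × 2.082 × 10^37 = 1.457 × 10^28 Pa.

1.457 × 10^28 Pa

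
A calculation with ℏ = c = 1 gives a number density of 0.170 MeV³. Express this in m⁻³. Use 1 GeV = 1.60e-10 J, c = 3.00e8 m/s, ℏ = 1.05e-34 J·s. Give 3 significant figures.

Number density is [L]⁻³ = [E]³/(ℏc)³.
1 GeV³ → 1/(ℏc)³ × (1 GeV in J)³ = 1.31e47 m⁻³.
Convert the energy scale: 0.170 MeV³ = 1.70e-10 GeV³.
Result: 1.70e-10 × 1.31e47 = 2.23e37 m⁻³.

2.23e37 m⁻³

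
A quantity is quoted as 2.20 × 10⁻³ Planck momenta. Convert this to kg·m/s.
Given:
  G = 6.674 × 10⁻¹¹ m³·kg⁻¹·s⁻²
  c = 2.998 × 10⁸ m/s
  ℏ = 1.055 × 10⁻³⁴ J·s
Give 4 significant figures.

One Planck momentum: p_P = √(ℏc³/G) = 6.527 kg·m/s.
2.20 × 10⁻³ × 6.527 kg·m/s = 0.01436 kg·m/s

0.01436 kg·m/s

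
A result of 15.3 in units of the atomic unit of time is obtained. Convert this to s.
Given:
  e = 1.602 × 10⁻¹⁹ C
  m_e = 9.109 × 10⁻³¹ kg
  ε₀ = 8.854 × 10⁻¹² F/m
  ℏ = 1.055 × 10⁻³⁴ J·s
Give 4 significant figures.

3.707 × 10⁻¹⁶ s

One atomic unit of time: τ_au = (4πε₀)²ℏ³/(m_e e⁴) = 2.423 × 10⁻¹⁷ s.
15.3 × 2.423 × 10⁻¹⁷ s = 3.707 × 10⁻¹⁶ s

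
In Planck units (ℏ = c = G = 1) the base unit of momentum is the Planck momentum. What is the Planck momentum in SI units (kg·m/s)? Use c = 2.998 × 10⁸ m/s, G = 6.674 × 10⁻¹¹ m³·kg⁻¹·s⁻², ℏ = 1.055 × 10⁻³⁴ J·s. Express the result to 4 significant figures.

p_P = √(ℏc³/G)
  = √(42.60)
  = 6.527 kg·m/s

6.527 kg·m/s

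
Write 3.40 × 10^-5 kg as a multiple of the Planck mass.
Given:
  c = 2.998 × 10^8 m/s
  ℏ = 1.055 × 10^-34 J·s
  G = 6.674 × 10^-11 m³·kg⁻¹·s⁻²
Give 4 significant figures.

1.562 × 10^3

Planck mass: m_P = √(ℏc/G) = 2.177 × 10^-8 kg.
3.40 × 10^-5 / 2.177 × 10^-8 = 1.562 × 10^3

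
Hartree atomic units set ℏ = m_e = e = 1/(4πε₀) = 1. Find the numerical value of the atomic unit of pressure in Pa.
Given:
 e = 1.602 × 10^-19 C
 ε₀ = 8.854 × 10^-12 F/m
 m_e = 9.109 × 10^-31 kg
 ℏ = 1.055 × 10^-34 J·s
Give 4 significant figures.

From ℏ = m_e = e = 1/(4πε₀) = 1 the pressure scale is P_au = E_h/a₀³ = m_e⁴e¹⁰/((4πε₀)⁵ℏ⁸).
E_h = 4.354 × 10^-18 J
a₀ = 5.297 × 10^-11 m
E_h/a₀³ = 2.929 × 10^13 Pa

2.929 × 10^13 Pa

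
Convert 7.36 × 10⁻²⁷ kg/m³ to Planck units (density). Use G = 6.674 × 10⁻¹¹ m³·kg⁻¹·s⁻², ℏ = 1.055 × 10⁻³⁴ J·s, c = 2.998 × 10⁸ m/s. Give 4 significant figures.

1.428 × 10⁻¹²³

Planck density: ρ_P = c⁵/(ℏG²) = 5.154 × 10⁹⁶ kg/m³.
7.36 × 10⁻²⁷ / 5.154 × 10⁹⁶ = 1.428 × 10⁻¹²³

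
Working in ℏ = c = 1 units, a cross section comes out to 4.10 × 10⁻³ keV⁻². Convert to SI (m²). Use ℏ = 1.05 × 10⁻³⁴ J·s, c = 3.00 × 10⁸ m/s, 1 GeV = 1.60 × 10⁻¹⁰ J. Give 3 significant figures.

1.59 × 10⁻²² m²

Area is [L]² = [E]⁻²·(ℏc)²; restore (ℏc)².
1 GeV⁻² → (ℏc)² × (1 GeV in J)⁻² = 3.88 × 10⁻³² m².
Convert the energy scale: 4.10 × 10⁻³ keV⁻² = 4.10 × 10⁹ GeV⁻².
Result: 4.10 × 10⁹ × 3.88 × 10⁻³² = 1.59 × 10⁻²² m².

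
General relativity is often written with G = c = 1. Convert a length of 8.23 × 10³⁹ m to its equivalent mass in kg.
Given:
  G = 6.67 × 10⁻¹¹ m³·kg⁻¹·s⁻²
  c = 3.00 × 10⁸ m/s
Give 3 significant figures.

1.11 × 10⁶⁷ kg

Length → mass via c²/G.
8.23 × 10³⁹ m × (c²/G) = 1.11 × 10⁶⁷ kg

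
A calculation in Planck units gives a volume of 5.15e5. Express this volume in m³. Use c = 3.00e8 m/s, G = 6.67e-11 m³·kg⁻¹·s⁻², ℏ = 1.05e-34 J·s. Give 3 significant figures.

One Planck volume: V_P = (ℏG/c³)^(3/2) = 4.18e-105 m³.
5.15e5 × 4.18e-105 m³ = 2.15e-99 m³

2.15e-99 m³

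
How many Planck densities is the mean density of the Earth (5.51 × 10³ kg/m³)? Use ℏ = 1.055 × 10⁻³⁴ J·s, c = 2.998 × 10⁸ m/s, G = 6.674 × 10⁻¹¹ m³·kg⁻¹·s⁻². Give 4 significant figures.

Planck density: ρ_P = c⁵/(ℏG²) = 5.154 × 10⁹⁶ kg/m³.
5.51 × 10³ / 5.154 × 10⁹⁶ = 1.069 × 10⁻⁹³

1.069 × 10⁻⁹³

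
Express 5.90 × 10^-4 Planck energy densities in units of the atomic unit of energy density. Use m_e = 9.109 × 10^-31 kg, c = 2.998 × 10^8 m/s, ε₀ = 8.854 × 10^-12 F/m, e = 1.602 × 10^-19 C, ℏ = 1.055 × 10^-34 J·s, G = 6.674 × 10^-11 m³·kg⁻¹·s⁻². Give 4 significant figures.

Planck energy density: u_P = c⁷/(ℏG²) = 4.632 × 10^113 J/m³
atomic unit of energy density: u_au = E_h/a₀³ = m_e⁴e¹⁰/((4πε₀)⁵ℏ⁸) = 2.929 × 10^13 J/m³
5.90 × 10^-4 × 4.632 × 10^113 / 2.929 × 10^13 = 9.331 × 10^96

9.331 × 10^96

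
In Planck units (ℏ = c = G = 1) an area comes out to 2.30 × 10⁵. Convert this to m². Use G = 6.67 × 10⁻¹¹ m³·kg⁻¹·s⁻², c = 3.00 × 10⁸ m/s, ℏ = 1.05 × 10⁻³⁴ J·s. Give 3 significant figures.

5.97 × 10⁻⁶⁵ m²

One Planck area: A_P = ℏG/c³ = 2.59 × 10⁻⁷⁰ m².
2.30 × 10⁵ × 2.59 × 10⁻⁷⁰ m² = 5.97 × 10⁻⁶⁵ m²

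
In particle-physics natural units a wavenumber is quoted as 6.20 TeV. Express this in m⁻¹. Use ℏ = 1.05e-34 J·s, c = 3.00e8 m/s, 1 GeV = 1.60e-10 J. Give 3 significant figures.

3.15e19 m⁻¹

Inverse length is [E]/(ℏc).
1 GeV → 1/(ℏc) × (1 GeV in J) = 5.08e15 m⁻¹.
Convert the energy scale: 6.20 TeV = 6.20e3 GeV.
Result: 6.20e3 × 5.08e15 = 3.15e19 m⁻¹.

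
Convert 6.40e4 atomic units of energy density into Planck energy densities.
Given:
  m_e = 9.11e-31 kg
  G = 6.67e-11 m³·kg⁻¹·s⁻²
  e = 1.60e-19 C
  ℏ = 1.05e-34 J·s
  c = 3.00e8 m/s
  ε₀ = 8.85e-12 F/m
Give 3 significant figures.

4.12e-96

atomic unit of energy density: u_au = E_h/a₀³ = m_e⁴e¹⁰/((4πε₀)⁵ℏ⁸) = 3.01e13 J/m³
Planck energy density: u_P = c⁷/(ℏG²) = 4.68e113 J/m³
6.40e4 × 3.01e13 / 4.68e113 = 4.12e-96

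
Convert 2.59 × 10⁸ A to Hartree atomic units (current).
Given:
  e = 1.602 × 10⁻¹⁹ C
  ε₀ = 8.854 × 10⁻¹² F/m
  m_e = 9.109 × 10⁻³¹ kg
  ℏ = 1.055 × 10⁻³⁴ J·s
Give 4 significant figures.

atomic unit of electric current: I_au = e E_h/ℏ = m_e e⁵/((4πε₀)²ℏ³) = 6.612 × 10⁻³ A.
2.59 × 10⁸ / 6.612 × 10⁻³ = 3.917 × 10¹⁰

3.917 × 10¹⁰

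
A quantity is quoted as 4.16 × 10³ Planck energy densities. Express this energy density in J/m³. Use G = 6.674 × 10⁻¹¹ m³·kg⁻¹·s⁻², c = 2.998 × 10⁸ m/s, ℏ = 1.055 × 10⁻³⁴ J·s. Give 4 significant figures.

1.927 × 10¹¹⁷ J/m³

One Planck energy density: u_P = c⁷/(ℏG²) = 4.632 × 10¹¹³ J/m³.
4.16 × 10³ × 4.632 × 10¹¹³ J/m³ = 1.927 × 10¹¹⁷ J/m³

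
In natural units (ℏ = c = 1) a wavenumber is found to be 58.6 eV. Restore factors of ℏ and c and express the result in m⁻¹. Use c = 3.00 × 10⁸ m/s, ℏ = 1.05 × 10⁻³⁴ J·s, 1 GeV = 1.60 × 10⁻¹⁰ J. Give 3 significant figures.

2.98 × 10⁸ m⁻¹

Inverse length is [E]/(ℏc).
1 GeV → 1/(ℏc) × (1 GeV in J) = 5.08 × 10¹⁵ m⁻¹.
Convert the energy scale: 58.6 eV = 5.86 × 10⁻⁸ GeV.
Result: 5.86 × 10⁻⁸ × 5.08 × 10¹⁵ = 2.98 × 10⁸ m⁻¹.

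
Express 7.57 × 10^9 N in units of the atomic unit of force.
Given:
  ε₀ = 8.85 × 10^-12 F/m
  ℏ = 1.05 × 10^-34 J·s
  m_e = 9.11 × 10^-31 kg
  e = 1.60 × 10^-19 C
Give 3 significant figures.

atomic unit of force: F_au = E_h/a₀ = m_e²e⁶/((4πε₀)³ℏ⁴) = 8.33 × 10^-8 N.
7.57 × 10^9 / 8.33 × 10^-8 = 9.09 × 10^16

9.09 × 10^16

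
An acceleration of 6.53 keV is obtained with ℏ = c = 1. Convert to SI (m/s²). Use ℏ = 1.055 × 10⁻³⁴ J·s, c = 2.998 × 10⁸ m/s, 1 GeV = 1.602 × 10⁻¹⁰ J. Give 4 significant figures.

2.973 × 10²⁷ m/s²

Acceleration is [L]/[T]² = c·[E]/ℏ.
1 GeV → c/ℏ × (1 GeV in J) = 4.552 × 10³² m/s².
Convert the energy scale: 6.53 keV = 6.53 × 10⁻⁶ GeV.
Result: 6.53 × 10⁻⁶ × 4.552 × 10³² = 2.973 × 10²⁷ m/s².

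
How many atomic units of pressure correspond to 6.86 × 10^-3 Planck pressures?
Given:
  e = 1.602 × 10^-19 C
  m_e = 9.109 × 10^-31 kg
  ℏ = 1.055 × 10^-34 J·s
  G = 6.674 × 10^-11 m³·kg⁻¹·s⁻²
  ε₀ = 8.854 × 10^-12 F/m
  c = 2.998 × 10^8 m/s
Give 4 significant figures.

1.085 × 10^98

Planck pressure: p_P = c⁷/(ℏG²) = 4.632 × 10^113 Pa
atomic unit of pressure: P_au = E_h/a₀³ = m_e⁴e¹⁰/((4πε₀)⁵ℏ⁸) = 2.929 × 10^13 Pa
6.86 × 10^-3 × 4.632 × 10^113 / 2.929 × 10^13 = 1.085 × 10^98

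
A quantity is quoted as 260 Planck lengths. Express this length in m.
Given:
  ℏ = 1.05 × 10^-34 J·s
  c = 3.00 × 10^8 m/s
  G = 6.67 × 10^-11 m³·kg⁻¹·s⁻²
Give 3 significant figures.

4.19 × 10^-33 m

One Planck length: ℓ_P = √(ℏG/c³) = 1.61 × 10^-35 m.
260 × 1.61 × 10^-35 m = 4.19 × 10^-33 m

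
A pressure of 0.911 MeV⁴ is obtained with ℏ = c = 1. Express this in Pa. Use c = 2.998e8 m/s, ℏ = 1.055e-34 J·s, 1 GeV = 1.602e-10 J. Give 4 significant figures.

1.896e25 Pa

Pressure is [E]/[L]³ = [E]⁴/(ℏc)³.
1 GeV⁴ → 1/(ℏc)³ × (1 GeV in J)⁴ = 2.082e37 Pa.
Convert the energy scale: 0.911 MeV⁴ = 9.11e-13 GeV⁴.
Result: 9.11e-13 × 2.082e37 = 1.896e25 Pa.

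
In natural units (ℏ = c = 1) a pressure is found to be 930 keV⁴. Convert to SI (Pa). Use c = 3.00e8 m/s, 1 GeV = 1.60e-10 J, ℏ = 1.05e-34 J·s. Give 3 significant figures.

Pressure is [E]/[L]³ = [E]⁴/(ℏc)³.
1 GeV⁴ → 1/(ℏc)³ × (1 GeV in J)⁴ = 2.10e37 Pa.
Convert the energy scale: 930 keV⁴ = 9.30e-22 GeV⁴.
Result: 9.30e-22 × 2.10e37 = 1.95e16 Pa.

1.95e16 Pa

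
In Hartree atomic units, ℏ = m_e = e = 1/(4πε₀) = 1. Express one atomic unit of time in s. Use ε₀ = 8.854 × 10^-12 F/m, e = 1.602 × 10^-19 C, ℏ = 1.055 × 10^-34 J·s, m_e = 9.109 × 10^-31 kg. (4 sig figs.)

The unique combination of the constants set to 1 with dimensions of time is τ_au = (4πε₀)²ℏ³/(m_e e⁴).
E_h = 4.354 × 10^-18 J
ℏ/E_h = 2.423 × 10^-17 s

2.423 × 10^-17 s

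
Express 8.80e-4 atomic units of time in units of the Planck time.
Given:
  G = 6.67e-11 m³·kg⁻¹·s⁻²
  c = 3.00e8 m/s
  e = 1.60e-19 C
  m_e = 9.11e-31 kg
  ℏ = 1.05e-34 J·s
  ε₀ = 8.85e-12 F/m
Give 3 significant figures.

3.93e23

atomic unit of time: τ_au = (4πε₀)²ℏ³/(m_e e⁴) = 2.40e-17 s
Planck time: t_P = √(ℏG/c⁵) = 5.37e-44 s
8.80e-4 × 2.40e-17 / 5.37e-44 = 3.93e23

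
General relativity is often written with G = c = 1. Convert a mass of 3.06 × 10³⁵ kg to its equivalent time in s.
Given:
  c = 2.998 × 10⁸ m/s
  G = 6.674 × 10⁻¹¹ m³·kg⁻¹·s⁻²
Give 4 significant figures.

0.7579 s

Mass → time via G/c³.
3.06 × 10³⁵ kg × (G/c³) = 0.7579 s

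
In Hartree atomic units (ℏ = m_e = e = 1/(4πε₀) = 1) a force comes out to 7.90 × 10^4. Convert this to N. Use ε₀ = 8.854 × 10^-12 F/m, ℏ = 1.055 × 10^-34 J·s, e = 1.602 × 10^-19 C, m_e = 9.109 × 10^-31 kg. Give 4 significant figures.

6.494 × 10^-3 N

One atomic unit of force: F_au = E_h/a₀ = m_e²e⁶/((4πε₀)³ℏ⁴) = 8.220 × 10^-8 N.
7.90 × 10^4 × 8.220 × 10^-8 N = 6.494 × 10^-3 N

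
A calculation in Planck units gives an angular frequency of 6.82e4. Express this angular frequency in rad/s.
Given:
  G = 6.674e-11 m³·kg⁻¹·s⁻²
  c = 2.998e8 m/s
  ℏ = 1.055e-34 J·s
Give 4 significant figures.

1.265e48 rad/s

One Planck angular frequency: ω_P = √(c⁵/(ℏG)) = 1.855e43 rad/s.
6.82e4 × 1.855e43 rad/s = 1.265e48 rad/s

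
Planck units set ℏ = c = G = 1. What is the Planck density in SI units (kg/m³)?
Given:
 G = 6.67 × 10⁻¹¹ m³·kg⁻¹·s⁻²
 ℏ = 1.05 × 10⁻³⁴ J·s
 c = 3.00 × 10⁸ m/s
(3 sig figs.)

Dimensional analysis gives ρ_P = c⁵/(ℏG²).
  = 2.43 × 10⁴² / 4.67 × 10⁻⁵⁵
  = 5.20 × 10⁹⁶ kg/m³

5.20 × 10⁹⁶ kg/m³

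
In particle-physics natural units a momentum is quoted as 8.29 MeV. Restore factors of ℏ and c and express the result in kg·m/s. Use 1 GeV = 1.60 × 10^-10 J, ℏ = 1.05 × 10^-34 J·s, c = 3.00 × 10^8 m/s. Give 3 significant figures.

4.42 × 10^-21 kg·m/s

Momentum is [E]/c; divide by c.
1 GeV → 1/c × (1 GeV in J) = 5.33 × 10^-19 kg·m/s.
Convert the energy scale: 8.29 MeV = 8.29 × 10^-3 GeV.
Result: 8.29 × 10^-3 × 5.33 × 10^-19 = 4.42 × 10^-21 kg·m/s.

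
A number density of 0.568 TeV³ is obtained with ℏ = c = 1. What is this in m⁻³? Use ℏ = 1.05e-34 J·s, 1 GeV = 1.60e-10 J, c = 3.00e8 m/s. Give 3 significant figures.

Number density is [L]⁻³ = [E]³/(ℏc)³.
1 GeV³ → 1/(ℏc)³ × (1 GeV in J)³ = 1.31e47 m⁻³.
Convert the energy scale: 0.568 TeV³ = 5.68e8 GeV³.
Result: 5.68e8 × 1.31e47 = 7.44e55 m⁻³.

7.44e55 m⁻³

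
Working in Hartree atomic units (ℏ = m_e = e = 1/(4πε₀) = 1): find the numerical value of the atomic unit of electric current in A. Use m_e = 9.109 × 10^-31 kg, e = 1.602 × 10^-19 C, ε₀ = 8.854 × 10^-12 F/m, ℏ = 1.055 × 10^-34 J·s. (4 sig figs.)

6.612 × 10^-3 A

From ℏ = m_e = e = 1/(4πε₀) = 1 the current scale is I_au = e E_h/ℏ = m_e e⁵/((4πε₀)²ℏ³).
E_h = 4.354 × 10^-18 J
e·E_h/ℏ = 6.612 × 10^-3 A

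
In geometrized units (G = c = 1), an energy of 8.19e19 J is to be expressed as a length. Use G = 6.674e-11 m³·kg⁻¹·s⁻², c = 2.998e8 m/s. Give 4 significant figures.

Energy → length via G/c⁴.
8.19e19 J × (G/c⁴) = 6.766e-25 m

6.766e-25 m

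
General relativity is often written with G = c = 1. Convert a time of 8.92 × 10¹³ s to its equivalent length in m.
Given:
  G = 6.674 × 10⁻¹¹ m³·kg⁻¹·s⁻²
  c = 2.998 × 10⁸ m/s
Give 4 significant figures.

Time → length via c.
8.92 × 10¹³ s × (c) = 2.674 × 10²² m

2.674 × 10²² m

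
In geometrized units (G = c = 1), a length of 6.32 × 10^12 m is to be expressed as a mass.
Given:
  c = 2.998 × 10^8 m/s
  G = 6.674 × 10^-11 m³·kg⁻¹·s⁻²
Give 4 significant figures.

Length → mass via c²/G.
6.32 × 10^12 m × (c²/G) = 8.511 × 10^39 kg

8.511 × 10^39 kg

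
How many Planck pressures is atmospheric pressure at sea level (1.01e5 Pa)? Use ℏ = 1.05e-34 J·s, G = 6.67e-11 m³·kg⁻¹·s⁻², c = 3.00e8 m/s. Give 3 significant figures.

Planck pressure: p_P = c⁷/(ℏG²) = 4.68e113 Pa.
1.01e5 / 4.68e113 = 2.16e-109

2.16e-109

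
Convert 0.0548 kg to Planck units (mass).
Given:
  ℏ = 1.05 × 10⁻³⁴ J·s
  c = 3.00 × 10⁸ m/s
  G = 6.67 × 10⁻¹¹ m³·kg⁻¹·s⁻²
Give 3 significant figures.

Planck mass: m_P = √(ℏc/G) = 2.17 × 10⁻⁸ kg.
0.0548 / 2.17 × 10⁻⁸ = 2.52 × 10⁶

2.52 × 10⁶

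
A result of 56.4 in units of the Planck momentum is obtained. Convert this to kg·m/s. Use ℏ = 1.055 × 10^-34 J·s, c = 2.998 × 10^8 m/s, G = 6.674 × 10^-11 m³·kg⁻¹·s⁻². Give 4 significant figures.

One Planck momentum: p_P = √(ℏc³/G) = 6.527 kg·m/s.
56.4 × 6.527 kg·m/s = 368.1 kg·m/s

368.1 kg·m/s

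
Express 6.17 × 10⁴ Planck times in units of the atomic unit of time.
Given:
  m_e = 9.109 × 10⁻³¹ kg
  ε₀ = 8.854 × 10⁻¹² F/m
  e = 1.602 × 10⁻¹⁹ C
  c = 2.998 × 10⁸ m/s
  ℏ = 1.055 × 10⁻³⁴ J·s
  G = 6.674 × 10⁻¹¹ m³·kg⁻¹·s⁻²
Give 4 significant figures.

Planck time: t_P = √(ℏG/c⁵) = 5.392 × 10⁻⁴⁴ s
atomic unit of time: τ_au = (4πε₀)²ℏ³/(m_e e⁴) = 2.423 × 10⁻¹⁷ s
6.17 × 10⁴ × 5.392 × 10⁻⁴⁴ / 2.423 × 10⁻¹⁷ = 1.373 × 10⁻²²

1.373 × 10⁻²²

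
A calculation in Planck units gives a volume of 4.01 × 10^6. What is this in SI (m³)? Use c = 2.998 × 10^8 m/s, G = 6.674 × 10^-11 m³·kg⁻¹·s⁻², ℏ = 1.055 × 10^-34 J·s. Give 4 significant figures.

One Planck volume: V_P = (ℏG/c³)^(3/2) = 4.224 × 10^-105 m³.
4.01 × 10^6 × 4.224 × 10^-105 m³ = 1.694 × 10^-98 m³

1.694 × 10^-98 m³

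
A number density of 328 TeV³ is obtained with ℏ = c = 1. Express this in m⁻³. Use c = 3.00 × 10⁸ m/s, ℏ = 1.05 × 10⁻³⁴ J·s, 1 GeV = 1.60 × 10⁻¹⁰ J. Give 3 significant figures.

4.30 × 10⁵⁸ m⁻³

Number density is [L]⁻³ = [E]³/(ℏc)³.
1 GeV³ → 1/(ℏc)³ × (1 GeV in J)³ = 1.31 × 10⁴⁷ m⁻³.
Convert the energy scale: 328 TeV³ = 3.28 × 10¹¹ GeV³.
Result: 3.28 × 10¹¹ × 1.31 × 10⁴⁷ = 4.30 × 10⁵⁸ m⁻³.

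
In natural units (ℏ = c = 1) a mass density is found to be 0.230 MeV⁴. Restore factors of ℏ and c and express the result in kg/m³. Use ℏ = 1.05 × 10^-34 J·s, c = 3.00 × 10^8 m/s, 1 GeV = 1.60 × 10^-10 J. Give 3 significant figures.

Mass density is [E]/(c²[L]³) = [E]⁴/(ℏ³c⁵).
1 GeV⁴ → 1/(ℏ³c⁵) × (1 GeV in J)⁴ = 2.33 × 10^20 kg/m³.
Convert the energy scale: 0.230 MeV⁴ = 2.30 × 10^-13 GeV⁴.
Result: 2.30 × 10^-13 × 2.33 × 10^20 = 5.36 × 10^7 kg/m³.

5.36 × 10^7 kg/m³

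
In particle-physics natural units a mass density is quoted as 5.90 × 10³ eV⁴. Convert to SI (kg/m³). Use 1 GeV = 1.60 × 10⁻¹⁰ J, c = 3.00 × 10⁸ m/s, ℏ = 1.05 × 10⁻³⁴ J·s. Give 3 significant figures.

1.37 × 10⁻¹² kg/m³

Mass density is [E]/(c²[L]³) = [E]⁴/(ℏ³c⁵).
1 GeV⁴ → 1/(ℏ³c⁵) × (1 GeV in J)⁴ = 2.33 × 10²⁰ kg/m³.
Convert the energy scale: 5.90 × 10³ eV⁴ = 5.90 × 10⁻³³ GeV⁴.
Result: 5.90 × 10⁻³³ × 2.33 × 10²⁰ = 1.37 × 10⁻¹² kg/m³.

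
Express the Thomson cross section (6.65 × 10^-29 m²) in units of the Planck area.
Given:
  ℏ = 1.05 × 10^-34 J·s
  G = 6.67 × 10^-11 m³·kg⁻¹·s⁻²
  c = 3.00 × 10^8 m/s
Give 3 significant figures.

Planck area: A_P = ℏG/c³ = 2.59 × 10^-70 m².
6.65 × 10^-29 / 2.59 × 10^-70 = 2.56 × 10^41

2.56 × 10^41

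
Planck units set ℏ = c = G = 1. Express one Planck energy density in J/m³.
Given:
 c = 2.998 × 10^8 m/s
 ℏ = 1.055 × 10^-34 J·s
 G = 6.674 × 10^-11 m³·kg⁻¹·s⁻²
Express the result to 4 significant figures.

4.632 × 10^113 J/m³

Dimensional analysis gives u_P = c⁷/(ℏG²).
  = 2.177 × 10^59 / 4.699 × 10^-55
  = 4.632 × 10^113 J/m³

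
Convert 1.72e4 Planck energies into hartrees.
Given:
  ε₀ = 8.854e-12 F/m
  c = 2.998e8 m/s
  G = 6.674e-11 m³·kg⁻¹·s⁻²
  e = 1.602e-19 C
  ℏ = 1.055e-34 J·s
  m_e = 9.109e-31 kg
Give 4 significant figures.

7.729e30

Planck energy: E_P = √(ℏc⁵/G) = 1.957e9 J
hartree: E_h = m_e e⁴/(4πε₀ℏ)² = 4.354e-18 J
1.72e4 × 1.957e9 / 4.354e-18 = 7.729e30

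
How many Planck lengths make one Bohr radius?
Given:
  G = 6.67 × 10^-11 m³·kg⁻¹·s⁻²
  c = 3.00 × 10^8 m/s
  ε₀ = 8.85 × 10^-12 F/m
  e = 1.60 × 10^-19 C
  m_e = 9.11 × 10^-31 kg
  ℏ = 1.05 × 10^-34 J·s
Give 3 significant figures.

Bohr radius: a₀ = 4πε₀ℏ²/(m_e e²) = 5.26 × 10^-11 m
Planck length: ℓ_P = √(ℏG/c³) = 1.61 × 10^-35 m
ratio = 5.26 × 10^-11 / 1.61 × 10^-35 = 3.26 × 10^24

3.26 × 10^24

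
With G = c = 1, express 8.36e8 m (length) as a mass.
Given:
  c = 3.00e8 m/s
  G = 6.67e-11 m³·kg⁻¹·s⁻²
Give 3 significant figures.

1.13e36 kg

Length → mass via c²/G.
8.36e8 m × (c²/G) = 1.13e36 kg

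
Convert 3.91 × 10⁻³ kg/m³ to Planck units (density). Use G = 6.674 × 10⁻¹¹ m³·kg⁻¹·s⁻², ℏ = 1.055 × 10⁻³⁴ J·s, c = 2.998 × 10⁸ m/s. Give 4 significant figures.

Planck density: ρ_P = c⁵/(ℏG²) = 5.154 × 10⁹⁶ kg/m³.
3.91 × 10⁻³ / 5.154 × 10⁹⁶ = 7.587 × 10⁻¹⁰⁰

7.587 × 10⁻¹⁰⁰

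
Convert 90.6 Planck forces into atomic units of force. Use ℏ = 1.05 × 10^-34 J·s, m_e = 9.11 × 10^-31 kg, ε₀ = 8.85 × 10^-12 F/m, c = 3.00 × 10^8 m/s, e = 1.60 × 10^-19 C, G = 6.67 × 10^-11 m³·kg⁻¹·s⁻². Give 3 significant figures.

1.32 × 10^53

Planck force: F_P = c⁴/G = 1.21 × 10^44 N
atomic unit of force: F_au = E_h/a₀ = m_e²e⁶/((4πε₀)³ℏ⁴) = 8.33 × 10^-8 N
90.6 × 1.21 × 10^44 / 8.33 × 10^-8 = 1.32 × 10^53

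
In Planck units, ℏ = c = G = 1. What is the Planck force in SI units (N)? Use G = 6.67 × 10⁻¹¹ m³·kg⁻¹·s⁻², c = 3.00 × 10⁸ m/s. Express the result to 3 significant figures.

The unique combination of the constants set to 1 with dimensions of force is F_P = c⁴/G.
  = 8.10 × 10³³ / 6.67 × 10⁻¹¹
  = 1.21 × 10⁴⁴ N

1.21 × 10⁴⁴ N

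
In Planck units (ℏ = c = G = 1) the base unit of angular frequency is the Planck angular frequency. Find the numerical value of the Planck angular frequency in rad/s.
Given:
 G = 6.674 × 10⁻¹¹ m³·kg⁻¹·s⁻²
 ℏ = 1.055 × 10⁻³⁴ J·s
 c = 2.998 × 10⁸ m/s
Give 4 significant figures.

ω_P = √(c⁵/(ℏG))
  = √(3.440 × 10⁸⁶)
  = 1.855 × 10⁴³ rad/s

1.855 × 10⁴³ rad/s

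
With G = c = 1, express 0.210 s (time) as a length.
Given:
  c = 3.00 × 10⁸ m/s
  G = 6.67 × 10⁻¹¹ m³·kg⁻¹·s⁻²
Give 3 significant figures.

6.30 × 10⁷ m

Time → length via c.
0.210 s × (c) = 6.30 × 10⁷ m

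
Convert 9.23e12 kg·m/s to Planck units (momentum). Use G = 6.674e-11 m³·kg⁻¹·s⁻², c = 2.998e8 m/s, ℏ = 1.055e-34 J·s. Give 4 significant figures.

Planck momentum: p_P = √(ℏc³/G) = 6.527 kg·m/s.
9.23e12 / 6.527 = 1.414e12

1.414e12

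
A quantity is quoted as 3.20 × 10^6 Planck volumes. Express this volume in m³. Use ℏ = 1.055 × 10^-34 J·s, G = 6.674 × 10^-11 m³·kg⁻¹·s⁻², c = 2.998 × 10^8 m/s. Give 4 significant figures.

One Planck volume: V_P = (ℏG/c³)^(3/2) = 4.224 × 10^-105 m³.
3.20 × 10^6 × 4.224 × 10^-105 m³ = 1.352 × 10^-98 m³

1.352 × 10^-98 m³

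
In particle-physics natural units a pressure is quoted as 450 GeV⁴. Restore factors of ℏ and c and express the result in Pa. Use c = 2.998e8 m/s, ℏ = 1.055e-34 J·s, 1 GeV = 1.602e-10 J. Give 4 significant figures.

9.367e39 Pa

Pressure is [E]/[L]³ = [E]⁴/(ℏc)³.
1 GeV⁴ → 1/(ℏc)³ × (1 GeV in J)⁴ = 2.082e37 Pa.
Result: 450 × 2.082e37 = 9.367e39 Pa.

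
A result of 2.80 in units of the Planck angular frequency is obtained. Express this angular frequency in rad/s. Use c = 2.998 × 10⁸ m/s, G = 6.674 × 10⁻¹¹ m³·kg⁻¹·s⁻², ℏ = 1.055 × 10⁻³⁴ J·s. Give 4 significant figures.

5.193 × 10⁴³ rad/s

One Planck angular frequency: ω_P = √(c⁵/(ℏG)) = 1.855 × 10⁴³ rad/s.
2.80 × 1.855 × 10⁴³ rad/s = 5.193 × 10⁴³ rad/s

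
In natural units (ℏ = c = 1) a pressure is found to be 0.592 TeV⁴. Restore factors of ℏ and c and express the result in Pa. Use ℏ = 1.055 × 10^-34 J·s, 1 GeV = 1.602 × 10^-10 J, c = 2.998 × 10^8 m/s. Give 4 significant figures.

Pressure is [E]/[L]³ = [E]⁴/(ℏc)³.
1 GeV⁴ → 1/(ℏc)³ × (1 GeV in J)⁴ = 2.082 × 10^37 Pa.
Convert the energy scale: 0.592 TeV⁴ = 5.92 × 10^11 GeV⁴.
Result: 5.92 × 10^11 × 2.082 × 10^37 = 1.232 × 10^49 Pa.

1.232 × 10^49 Pa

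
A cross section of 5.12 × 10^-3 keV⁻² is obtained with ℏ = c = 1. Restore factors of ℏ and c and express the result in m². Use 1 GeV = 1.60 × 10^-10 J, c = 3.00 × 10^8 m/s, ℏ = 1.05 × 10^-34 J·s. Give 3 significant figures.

Area is [L]² = [E]⁻²·(ℏc)²; restore (ℏc)².
1 GeV⁻² → (ℏc)² × (1 GeV in J)⁻² = 3.88 × 10^-32 m².
Convert the energy scale: 5.12 × 10^-3 keV⁻² = 5.12 × 10^9 GeV⁻².
Result: 5.12 × 10^9 × 3.88 × 10^-32 = 1.98 × 10^-22 m².

1.98 × 10^-22 m²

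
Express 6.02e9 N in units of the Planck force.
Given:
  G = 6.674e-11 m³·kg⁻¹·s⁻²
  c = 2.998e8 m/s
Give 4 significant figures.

Planck force: F_P = c⁴/G = 1.210e44 N.
6.02e9 / 1.210e44 = 4.973e-35

4.973e-35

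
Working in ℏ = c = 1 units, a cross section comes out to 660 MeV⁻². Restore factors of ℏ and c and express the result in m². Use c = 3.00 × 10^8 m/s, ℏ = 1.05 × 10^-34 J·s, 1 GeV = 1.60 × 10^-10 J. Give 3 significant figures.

2.56 × 10^-23 m²

Area is [L]² = [E]⁻²·(ℏc)²; restore (ℏc)².
1 GeV⁻² → (ℏc)² × (1 GeV in J)⁻² = 3.88 × 10^-32 m².
Convert the energy scale: 660 MeV⁻² = 6.60 × 10^8 GeV⁻².
Result: 6.60 × 10^8 × 3.88 × 10^-32 = 2.56 × 10^-23 m².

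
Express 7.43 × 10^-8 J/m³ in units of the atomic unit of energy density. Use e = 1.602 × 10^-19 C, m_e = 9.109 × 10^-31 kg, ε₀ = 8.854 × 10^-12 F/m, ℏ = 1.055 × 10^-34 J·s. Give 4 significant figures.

2.537 × 10^-21

atomic unit of energy density: u_au = E_h/a₀³ = m_e⁴e¹⁰/((4πε₀)⁵ℏ⁸) = 2.929 × 10^13 J/m³.
7.43 × 10^-8 / 2.929 × 10^13 = 2.537 × 10^-21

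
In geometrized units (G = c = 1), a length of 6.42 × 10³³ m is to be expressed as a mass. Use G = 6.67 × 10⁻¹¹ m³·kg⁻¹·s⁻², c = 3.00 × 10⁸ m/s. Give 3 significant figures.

Length → mass via c²/G.
6.42 × 10³³ m × (c²/G) = 8.66 × 10⁶⁰ kg

8.66 × 10⁶⁰ kg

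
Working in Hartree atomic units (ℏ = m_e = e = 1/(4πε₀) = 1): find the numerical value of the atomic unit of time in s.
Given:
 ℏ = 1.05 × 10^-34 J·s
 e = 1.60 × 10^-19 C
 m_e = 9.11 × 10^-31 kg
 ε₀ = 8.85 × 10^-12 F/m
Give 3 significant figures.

Dimensional analysis gives τ_au = (4πε₀)²ℏ³/(m_e e⁴).
E_h = 4.38 × 10^-18 J
ℏ/E_h = 2.40 × 10^-17 s

2.40 × 10^-17 s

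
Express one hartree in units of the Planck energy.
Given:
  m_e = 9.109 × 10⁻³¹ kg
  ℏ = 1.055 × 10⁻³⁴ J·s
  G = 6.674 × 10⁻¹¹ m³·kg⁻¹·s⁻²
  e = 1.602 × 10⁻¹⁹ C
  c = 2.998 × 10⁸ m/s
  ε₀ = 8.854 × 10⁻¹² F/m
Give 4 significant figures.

hartree: E_h = m_e e⁴/(4πε₀ℏ)² = 4.354 × 10⁻¹⁸ J
Planck energy: E_P = √(ℏc⁵/G) = 1.957 × 10⁹ J
ratio = 4.354 × 10⁻¹⁸ / 1.957 × 10⁹ = 2.225 × 10⁻²⁷

2.225 × 10⁻²⁷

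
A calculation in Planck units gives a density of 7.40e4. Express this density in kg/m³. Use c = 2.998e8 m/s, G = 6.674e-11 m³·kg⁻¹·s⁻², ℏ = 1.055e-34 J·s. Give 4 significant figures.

3.814e101 kg/m³

One Planck density: ρ_P = c⁵/(ℏG²) = 5.154e96 kg/m³.
7.40e4 × 5.154e96 kg/m³ = 3.814e101 kg/m³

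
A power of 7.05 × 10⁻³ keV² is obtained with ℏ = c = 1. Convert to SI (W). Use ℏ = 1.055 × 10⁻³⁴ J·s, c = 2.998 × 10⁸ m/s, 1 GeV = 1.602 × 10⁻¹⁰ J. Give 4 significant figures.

Power is [E]/[T] = [E]²/ℏ.
1 GeV² → 1/ℏ × (1 GeV in J)² = 2.433 × 10¹⁴ W.
Convert the energy scale: 7.05 × 10⁻³ keV² = 7.05 × 10⁻¹⁵ GeV².
Result: 7.05 × 10⁻¹⁵ × 2.433 × 10¹⁴ = 1.715 W.

1.715 W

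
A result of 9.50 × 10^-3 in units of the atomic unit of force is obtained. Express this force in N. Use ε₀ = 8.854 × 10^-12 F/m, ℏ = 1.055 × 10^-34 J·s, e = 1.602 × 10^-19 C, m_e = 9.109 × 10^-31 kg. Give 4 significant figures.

One atomic unit of force: F_au = E_h/a₀ = m_e²e⁶/((4πε₀)³ℏ⁴) = 8.220 × 10^-8 N.
9.50 × 10^-3 × 8.220 × 10^-8 N = 7.809 × 10^-10 N

7.809 × 10^-10 N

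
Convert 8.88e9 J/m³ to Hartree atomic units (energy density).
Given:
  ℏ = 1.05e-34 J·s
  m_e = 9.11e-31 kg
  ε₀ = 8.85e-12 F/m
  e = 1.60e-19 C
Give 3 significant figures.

atomic unit of energy density: u_au = E_h/a₀³ = m_e⁴e¹⁰/((4πε₀)⁵ℏ⁸) = 3.01e13 J/m³.
8.88e9 / 3.01e13 = 2.95e-4

2.95e-4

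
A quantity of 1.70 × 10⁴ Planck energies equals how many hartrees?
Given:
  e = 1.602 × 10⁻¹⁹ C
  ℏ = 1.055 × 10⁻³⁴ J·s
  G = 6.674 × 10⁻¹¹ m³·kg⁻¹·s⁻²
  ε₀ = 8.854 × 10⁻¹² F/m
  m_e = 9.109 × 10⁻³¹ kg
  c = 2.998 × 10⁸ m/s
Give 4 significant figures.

7.639 × 10³⁰

Planck energy: E_P = √(ℏc⁵/G) = 1.957 × 10⁹ J
hartree: E_h = m_e e⁴/(4πε₀ℏ)² = 4.354 × 10⁻¹⁸ J
1.70 × 10⁴ × 1.957 × 10⁹ / 4.354 × 10⁻¹⁸ = 7.639 × 10³⁰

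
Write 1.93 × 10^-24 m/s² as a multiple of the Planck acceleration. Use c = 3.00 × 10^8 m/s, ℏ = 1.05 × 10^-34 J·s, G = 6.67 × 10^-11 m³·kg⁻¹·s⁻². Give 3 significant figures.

3.45 × 10^-76

Planck acceleration: a_P = √(c⁷/(ℏG)) = 5.59 × 10^51 m/s².
1.93 × 10^-24 / 5.59 × 10^51 = 3.45 × 10^-76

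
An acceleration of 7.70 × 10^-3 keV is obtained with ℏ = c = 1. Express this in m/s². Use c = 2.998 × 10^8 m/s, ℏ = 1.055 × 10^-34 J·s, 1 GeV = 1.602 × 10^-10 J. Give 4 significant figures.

3.505 × 10^24 m/s²

Acceleration is [L]/[T]² = c·[E]/ℏ.
1 GeV → c/ℏ × (1 GeV in J) = 4.552 × 10^32 m/s².
Convert the energy scale: 7.70 × 10^-3 keV = 7.70 × 10^-9 GeV.
Result: 7.70 × 10^-9 × 4.552 × 10^32 = 3.505 × 10^24 m/s².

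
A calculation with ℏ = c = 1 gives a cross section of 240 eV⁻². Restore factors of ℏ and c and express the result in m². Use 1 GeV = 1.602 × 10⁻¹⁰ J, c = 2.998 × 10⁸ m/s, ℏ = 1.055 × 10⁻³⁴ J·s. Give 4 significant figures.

Area is [L]² = [E]⁻²·(ℏc)²; restore (ℏc)².
1 GeV⁻² → (ℏc)² × (1 GeV in J)⁻² = 3.898 × 10⁻³² m².
Convert the energy scale: 240 eV⁻² = 2.40 × 10²⁰ GeV⁻².
Result: 2.40 × 10²⁰ × 3.898 × 10⁻³² = 9.355 × 10⁻¹² m².

9.355 × 10⁻¹² m²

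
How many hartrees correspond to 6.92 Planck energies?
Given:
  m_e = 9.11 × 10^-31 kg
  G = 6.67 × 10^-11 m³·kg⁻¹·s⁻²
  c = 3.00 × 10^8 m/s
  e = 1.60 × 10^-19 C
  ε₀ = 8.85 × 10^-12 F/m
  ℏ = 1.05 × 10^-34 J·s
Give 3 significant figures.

3.09 × 10^27

Planck energy: E_P = √(ℏc⁵/G) = 1.96 × 10^9 J
hartree: E_h = m_e e⁴/(4πε₀ℏ)² = 4.38 × 10^-18 J
6.92 × 1.96 × 10^9 / 4.38 × 10^-18 = 3.09 × 10^27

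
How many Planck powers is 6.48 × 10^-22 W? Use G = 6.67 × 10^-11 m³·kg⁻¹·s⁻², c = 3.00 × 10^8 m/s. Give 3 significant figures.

1.78 × 10^-74

Planck power: P_P = c⁵/G = 3.64 × 10^52 W.
6.48 × 10^-22 / 3.64 × 10^52 = 1.78 × 10^-74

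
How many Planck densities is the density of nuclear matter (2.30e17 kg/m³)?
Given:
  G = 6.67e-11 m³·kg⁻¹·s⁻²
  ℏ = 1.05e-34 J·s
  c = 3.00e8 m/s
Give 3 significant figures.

4.42e-80

Planck density: ρ_P = c⁵/(ℏG²) = 5.20e96 kg/m³.
2.30e17 / 5.20e96 = 4.42e-80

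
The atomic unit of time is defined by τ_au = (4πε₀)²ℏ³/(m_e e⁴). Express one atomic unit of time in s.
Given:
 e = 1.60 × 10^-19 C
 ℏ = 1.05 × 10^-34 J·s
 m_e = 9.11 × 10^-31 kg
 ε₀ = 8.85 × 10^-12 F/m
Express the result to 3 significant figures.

2.40 × 10^-17 s

τ_au = (4πε₀)²ℏ³/(m_e e⁴)
E_h = 4.38 × 10^-18 J
ℏ/E_h = 2.40 × 10^-17 s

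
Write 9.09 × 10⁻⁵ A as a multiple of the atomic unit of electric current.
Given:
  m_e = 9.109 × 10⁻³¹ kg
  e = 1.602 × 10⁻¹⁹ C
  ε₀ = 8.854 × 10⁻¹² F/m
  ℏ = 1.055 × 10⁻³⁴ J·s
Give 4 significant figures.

atomic unit of electric current: I_au = e E_h/ℏ = m_e e⁵/((4πε₀)²ℏ³) = 6.612 × 10⁻³ A.
9.09 × 10⁻⁵ / 6.612 × 10⁻³ = 0.01375

0.01375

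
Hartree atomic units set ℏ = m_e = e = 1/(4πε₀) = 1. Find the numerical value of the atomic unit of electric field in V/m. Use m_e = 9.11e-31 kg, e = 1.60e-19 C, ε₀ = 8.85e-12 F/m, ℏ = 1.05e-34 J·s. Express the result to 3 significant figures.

5.20e11 V/m

Dimensional analysis gives E_au = E_h/(e a₀) = m_e²e⁵/((4πε₀)³ℏ⁴).
E_h = 4.38e-18 J
a₀ = 5.26e-11 m
E_h/(e·a₀) = 5.20e11 V/m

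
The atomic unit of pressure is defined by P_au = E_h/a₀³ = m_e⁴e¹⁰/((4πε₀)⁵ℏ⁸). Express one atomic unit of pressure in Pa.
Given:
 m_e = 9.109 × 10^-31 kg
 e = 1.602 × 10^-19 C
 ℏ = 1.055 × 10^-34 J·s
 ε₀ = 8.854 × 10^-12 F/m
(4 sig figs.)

P_au = E_h/a₀³ = m_e⁴e¹⁰/((4πε₀)⁵ℏ⁸)
E_h = 4.354 × 10^-18 J
a₀ = 5.297 × 10^-11 m
E_h/a₀³ = 2.929 × 10^13 Pa

2.929 × 10^13 Pa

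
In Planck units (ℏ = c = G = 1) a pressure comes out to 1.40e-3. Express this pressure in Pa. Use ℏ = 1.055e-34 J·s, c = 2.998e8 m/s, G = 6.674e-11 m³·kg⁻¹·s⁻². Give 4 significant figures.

One Planck pressure: p_P = c⁷/(ℏG²) = 4.632e113 Pa.
1.40e-3 × 4.632e113 Pa = 6.485e110 Pa

6.485e110 Pa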